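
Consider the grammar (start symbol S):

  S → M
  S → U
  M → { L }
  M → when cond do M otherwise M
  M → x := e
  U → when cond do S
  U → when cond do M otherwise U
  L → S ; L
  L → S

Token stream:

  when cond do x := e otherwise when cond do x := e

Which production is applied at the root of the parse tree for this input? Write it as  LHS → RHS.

[S [U when cond do [M x := e] otherwise [U when cond do [S [M x := e]]]]]

S → U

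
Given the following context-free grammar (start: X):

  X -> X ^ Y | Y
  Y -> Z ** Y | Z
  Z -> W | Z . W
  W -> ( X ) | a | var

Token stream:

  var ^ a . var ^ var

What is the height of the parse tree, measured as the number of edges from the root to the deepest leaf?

6

[X [X [X [Y [Z [W var]]]] ^ [Y [Z [Z [W a]] . [W var]]]] ^ [Y [Z [W var]]]]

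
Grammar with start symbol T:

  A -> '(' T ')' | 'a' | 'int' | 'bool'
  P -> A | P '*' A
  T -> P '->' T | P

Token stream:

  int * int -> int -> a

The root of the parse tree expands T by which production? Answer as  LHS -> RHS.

[T [P [P [A int]] * [A int]] -> [T [P [A int]] -> [T [P [A a]]]]]

T -> P '->' T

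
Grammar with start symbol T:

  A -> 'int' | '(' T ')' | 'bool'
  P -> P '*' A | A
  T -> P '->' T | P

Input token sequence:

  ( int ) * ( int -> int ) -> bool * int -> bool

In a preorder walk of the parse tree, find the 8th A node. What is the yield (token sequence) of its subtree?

[T [P [P [A ( [T [P [A int]]] )]] * [A ( [T [P [A int]] -> [T [P [A int]]]] )]] -> [T [P [P [A bool]] * [A int]] -> [T [P [A bool]]]]]

bool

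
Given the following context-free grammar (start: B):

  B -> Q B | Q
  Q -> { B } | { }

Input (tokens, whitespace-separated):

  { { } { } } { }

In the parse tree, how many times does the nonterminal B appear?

4

[B [Q { [B [Q { }] [B [Q { }]]] }] [B [Q { }]]]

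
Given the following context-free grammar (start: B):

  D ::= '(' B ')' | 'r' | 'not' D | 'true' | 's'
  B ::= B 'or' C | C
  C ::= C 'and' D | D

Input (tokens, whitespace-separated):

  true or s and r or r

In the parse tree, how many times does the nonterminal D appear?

4

[B [B [B [C [D true]]] or [C [C [D s]] and [D r]]] or [C [D r]]]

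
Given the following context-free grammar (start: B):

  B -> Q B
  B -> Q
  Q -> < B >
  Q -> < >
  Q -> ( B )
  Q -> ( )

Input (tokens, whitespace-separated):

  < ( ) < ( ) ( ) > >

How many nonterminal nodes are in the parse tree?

10

[B [Q < [B [Q ( )] [B [Q < [B [Q ( )] [B [Q ( )]]] >]]] >]]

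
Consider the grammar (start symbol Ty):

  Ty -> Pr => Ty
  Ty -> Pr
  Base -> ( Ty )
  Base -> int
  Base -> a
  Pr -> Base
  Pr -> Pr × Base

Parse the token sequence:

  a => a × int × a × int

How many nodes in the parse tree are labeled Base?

5

[Ty [Pr [Base a]] => [Ty [Pr [Pr [Pr [Pr [Base a]] × [Base int]] × [Base a]] × [Base int]]]]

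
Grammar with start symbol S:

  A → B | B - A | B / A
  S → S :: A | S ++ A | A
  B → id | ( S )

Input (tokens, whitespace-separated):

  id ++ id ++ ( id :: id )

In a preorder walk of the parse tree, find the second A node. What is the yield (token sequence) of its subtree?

id

[S [S [S [A [B id]]] ++ [A [B id]]] ++ [A [B ( [S [S [A [B id]]] :: [A [B id]]] )]]]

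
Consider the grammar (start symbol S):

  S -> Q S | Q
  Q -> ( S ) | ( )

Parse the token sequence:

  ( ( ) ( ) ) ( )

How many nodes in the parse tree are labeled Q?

4

[S [Q ( [S [Q ( )] [S [Q ( )]]] )] [S [Q ( )]]]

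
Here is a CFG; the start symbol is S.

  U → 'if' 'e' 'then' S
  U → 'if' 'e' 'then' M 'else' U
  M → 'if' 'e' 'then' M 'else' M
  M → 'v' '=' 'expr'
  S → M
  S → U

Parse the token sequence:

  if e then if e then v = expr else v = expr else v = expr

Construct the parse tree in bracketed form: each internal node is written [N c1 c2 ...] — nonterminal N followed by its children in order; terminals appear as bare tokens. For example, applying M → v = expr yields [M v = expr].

[S [M if e then [M if e then [M v = expr] else [M v = expr]] else [M v = expr]]]

S
M
if e then M else M
if e then if e then M else M else M
if e then if e then v = expr else M else M
if e then if e then v = expr else v = expr else M
if e then if e then v = expr else v = expr else v = expr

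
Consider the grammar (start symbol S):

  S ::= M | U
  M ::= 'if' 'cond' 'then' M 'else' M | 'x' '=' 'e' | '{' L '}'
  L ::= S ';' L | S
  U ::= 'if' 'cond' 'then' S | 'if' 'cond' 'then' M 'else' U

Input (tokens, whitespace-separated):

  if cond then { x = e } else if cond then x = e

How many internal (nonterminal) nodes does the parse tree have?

[S [U if cond then [M { [L [S [M x = e]]] }] else [U if cond then [S [M x = e]]]]]

9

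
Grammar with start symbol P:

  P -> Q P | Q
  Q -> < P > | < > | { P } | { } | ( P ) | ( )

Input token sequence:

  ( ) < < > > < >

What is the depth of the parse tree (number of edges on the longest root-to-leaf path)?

5

[P [Q ( )] [P [Q < [P [Q < >]] >] [P [Q < >]]]]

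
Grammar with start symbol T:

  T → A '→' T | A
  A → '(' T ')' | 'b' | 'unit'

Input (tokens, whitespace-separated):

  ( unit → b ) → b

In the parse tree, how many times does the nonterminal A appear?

[T [A ( [T [A unit] → [T [A b]]] )] → [T [A b]]]

4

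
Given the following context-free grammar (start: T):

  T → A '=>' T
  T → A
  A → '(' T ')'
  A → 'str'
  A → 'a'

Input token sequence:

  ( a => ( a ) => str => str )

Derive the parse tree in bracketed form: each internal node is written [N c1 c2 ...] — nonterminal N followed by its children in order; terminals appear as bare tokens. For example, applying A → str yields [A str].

[T [A ( [T [A a] => [T [A ( [T [A a]] )] => [T [A str] => [T [A str]]]]] )]]

T
A
( T )
( A => T )
( a => T )
( a => A => T )
( a => ( T ) => T )
( a => ( A ) => T )
( a => ( a ) => T )
( a => ( a ) => A => T )
( a => ( a ) => str => T )
( a => ( a ) => str => A )
( a => ( a ) => str => str )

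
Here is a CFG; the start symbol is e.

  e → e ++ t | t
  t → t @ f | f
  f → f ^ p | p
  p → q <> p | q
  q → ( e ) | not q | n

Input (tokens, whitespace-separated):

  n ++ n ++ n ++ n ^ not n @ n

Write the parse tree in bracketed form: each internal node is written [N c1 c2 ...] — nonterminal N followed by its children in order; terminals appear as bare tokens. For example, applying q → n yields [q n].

[e [e [e [e [t [f [p [q n]]]]] ++ [t [f [p [q n]]]]] ++ [t [f [p [q n]]]]] ++ [t [t [f [f [p [q n]]] ^ [p [q not [q n]]]]] @ [f [p [q n]]]]]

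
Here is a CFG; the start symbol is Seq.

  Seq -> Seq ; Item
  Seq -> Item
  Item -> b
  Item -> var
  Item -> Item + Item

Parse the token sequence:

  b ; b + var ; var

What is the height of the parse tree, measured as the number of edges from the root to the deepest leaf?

[Seq [Seq [Seq [Item b]] ; [Item [Item b] + [Item var]]] ; [Item var]]

4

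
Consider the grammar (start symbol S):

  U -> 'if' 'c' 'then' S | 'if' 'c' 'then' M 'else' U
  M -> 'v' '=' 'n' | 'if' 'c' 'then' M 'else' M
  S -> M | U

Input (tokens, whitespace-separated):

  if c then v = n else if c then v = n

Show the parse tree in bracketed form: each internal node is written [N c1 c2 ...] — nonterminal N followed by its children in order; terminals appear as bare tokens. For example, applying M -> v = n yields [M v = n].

S
U
if c then M else U
if c then v = n else U
if c then v = n else if c then S
if c then v = n else if c then M
if c then v = n else if c then v = n

[S [U if c then [M v = n] else [U if c then [S [M v = n]]]]]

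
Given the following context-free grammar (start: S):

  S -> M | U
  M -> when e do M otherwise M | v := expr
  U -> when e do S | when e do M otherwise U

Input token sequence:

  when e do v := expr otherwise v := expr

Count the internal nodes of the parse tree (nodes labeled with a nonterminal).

4

[S [M when e do [M v := expr] otherwise [M v := expr]]]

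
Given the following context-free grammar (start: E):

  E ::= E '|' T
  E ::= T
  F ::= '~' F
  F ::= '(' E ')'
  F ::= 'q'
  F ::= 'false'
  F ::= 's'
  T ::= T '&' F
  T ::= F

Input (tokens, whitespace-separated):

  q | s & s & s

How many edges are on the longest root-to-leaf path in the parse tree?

5

[E [E [T [F q]]] | [T [T [T [F s]] & [F s]] & [F s]]]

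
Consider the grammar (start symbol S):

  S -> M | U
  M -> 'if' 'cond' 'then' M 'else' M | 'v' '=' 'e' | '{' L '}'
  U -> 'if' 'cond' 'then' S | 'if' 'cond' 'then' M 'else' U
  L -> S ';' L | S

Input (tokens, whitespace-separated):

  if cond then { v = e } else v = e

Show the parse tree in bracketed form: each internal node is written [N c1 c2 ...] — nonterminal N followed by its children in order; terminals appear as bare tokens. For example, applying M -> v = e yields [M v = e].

S
M
if cond then M else M
if cond then { L } else M
if cond then { S } else M
if cond then { M } else M
if cond then { v = e } else M
if cond then { v = e } else v = e

[S [M if cond then [M { [L [S [M v = e]]] }] else [M v = e]]]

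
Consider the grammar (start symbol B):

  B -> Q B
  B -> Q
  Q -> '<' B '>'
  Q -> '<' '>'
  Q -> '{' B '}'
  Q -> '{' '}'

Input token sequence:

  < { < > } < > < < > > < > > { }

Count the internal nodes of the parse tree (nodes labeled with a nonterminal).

16

[B [Q < [B [Q { [B [Q < >]] }] [B [Q < >] [B [Q < [B [Q < >]] >] [B [Q < >]]]]] >] [B [Q { }]]]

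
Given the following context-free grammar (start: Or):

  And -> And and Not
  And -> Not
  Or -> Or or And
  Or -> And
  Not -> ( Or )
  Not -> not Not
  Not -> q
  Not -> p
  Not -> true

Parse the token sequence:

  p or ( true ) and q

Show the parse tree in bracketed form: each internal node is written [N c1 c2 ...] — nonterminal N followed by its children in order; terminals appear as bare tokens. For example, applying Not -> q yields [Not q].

[Or [Or [And [Not p]]] or [And [And [Not ( [Or [And [Not true]]] )]] and [Not q]]]

Or
Or or And
And or And
Not or And
p or And
p or And and Not
p or Not and Not
p or ( Or ) and Not
p or ( And ) and Not
p or ( Not ) and Not
p or ( true ) and Not
p or ( true ) and q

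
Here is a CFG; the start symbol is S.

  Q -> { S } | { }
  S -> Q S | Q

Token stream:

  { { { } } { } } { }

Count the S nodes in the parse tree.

[S [Q { [S [Q { [S [Q { }]] }] [S [Q { }]]] }] [S [Q { }]]]

5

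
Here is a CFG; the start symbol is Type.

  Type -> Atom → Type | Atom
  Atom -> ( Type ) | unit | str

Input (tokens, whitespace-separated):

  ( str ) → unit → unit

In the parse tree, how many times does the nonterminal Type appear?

[Type [Atom ( [Type [Atom str]] )] → [Type [Atom unit] → [Type [Atom unit]]]]

4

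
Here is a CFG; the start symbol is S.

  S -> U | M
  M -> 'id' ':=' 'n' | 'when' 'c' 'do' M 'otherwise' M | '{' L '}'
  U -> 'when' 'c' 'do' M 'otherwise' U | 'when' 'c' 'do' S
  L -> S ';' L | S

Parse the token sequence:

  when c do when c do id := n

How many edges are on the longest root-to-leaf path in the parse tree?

6

[S [U when c do [S [U when c do [S [M id := n]]]]]]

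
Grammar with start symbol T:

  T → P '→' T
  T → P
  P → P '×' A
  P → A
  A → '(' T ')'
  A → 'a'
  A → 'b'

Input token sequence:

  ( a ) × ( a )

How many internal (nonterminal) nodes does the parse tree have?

11

[T [P [P [A ( [T [P [A a]]] )]] × [A ( [T [P [A a]]] )]]]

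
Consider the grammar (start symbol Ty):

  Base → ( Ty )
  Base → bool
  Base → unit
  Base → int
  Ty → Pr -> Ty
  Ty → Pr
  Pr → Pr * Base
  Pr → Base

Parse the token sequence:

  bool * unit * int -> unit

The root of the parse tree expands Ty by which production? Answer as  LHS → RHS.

Ty → Pr -> Ty

[Ty [Pr [Pr [Pr [Base bool]] * [Base unit]] * [Base int]] -> [Ty [Pr [Base unit]]]]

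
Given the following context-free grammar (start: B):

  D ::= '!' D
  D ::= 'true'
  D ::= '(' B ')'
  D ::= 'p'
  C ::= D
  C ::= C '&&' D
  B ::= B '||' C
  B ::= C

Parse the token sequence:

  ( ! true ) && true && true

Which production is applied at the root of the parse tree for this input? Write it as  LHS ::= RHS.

[B [C [C [C [D ( [B [C [D ! [D true]]]] )]] && [D true]] && [D true]]]

B ::= C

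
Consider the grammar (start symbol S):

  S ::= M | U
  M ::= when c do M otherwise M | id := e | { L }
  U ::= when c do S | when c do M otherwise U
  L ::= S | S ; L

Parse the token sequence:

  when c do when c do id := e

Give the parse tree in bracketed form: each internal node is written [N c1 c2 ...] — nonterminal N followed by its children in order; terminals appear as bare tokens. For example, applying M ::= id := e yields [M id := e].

[S [U when c do [S [U when c do [S [M id := e]]]]]]

S
U
when c do S
when c do U
when c do when c do S
when c do when c do M
when c do when c do id := e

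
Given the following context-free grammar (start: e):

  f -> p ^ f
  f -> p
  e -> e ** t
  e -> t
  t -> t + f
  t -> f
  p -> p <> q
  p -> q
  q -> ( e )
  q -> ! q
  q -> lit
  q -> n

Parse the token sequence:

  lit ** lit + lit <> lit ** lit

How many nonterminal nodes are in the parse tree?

[e [e [e [t [f [p [q lit]]]]] ** [t [t [f [p [q lit]]]] + [f [p [p [q lit]] <> [q lit]]]]] ** [t [f [p [q lit]]]]]

21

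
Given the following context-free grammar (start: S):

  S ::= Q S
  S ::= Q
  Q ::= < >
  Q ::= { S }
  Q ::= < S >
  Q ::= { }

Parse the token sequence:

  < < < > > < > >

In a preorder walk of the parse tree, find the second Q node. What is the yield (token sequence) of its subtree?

[S [Q < [S [Q < [S [Q < >]] >] [S [Q < >]]] >]]

< < > >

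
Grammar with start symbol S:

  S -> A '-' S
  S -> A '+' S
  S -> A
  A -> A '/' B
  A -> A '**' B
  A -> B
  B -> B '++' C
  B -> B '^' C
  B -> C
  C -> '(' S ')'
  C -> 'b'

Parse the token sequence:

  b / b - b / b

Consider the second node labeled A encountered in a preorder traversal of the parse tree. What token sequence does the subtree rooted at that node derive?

[S [A [A [B [C b]]] / [B [C b]]] - [S [A [A [B [C b]]] / [B [C b]]]]]

b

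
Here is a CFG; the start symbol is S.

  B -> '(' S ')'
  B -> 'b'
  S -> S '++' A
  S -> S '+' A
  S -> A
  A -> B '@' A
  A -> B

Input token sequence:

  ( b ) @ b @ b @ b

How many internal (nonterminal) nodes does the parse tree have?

12

[S [A [B ( [S [A [B b]]] )] @ [A [B b] @ [A [B b] @ [A [B b]]]]]]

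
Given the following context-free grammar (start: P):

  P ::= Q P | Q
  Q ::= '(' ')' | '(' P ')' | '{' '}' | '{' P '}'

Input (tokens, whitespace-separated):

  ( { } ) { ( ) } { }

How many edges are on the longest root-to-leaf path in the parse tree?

[P [Q ( [P [Q { }]] )] [P [Q { [P [Q ( )]] }] [P [Q { }]]]]

5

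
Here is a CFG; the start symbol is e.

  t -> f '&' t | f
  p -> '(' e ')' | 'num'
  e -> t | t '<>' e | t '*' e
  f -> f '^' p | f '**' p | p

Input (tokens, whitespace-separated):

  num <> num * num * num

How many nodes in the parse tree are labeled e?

[e [t [f [p num]]] <> [e [t [f [p num]]] * [e [t [f [p num]]] * [e [t [f [p num]]]]]]]

4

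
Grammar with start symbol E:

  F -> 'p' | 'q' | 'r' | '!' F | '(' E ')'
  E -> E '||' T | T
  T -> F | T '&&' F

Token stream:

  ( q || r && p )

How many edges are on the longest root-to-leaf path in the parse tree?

[E [T [F ( [E [E [T [F q]]] || [T [T [F r]] && [F p]]] )]]]

7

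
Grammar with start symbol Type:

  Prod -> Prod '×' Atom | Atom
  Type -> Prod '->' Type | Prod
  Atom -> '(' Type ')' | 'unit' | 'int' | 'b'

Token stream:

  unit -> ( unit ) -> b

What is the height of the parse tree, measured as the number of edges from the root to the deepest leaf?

[Type [Prod [Atom unit]] -> [Type [Prod [Atom ( [Type [Prod [Atom unit]]] )]] -> [Type [Prod [Atom b]]]]]

7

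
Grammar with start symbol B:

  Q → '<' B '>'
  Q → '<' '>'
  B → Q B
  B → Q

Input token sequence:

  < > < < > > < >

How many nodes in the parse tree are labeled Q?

[B [Q < >] [B [Q < [B [Q < >]] >] [B [Q < >]]]]

4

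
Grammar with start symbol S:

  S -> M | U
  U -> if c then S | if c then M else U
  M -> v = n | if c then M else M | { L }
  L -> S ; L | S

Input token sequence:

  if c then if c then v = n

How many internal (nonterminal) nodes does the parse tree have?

6

[S [U if c then [S [U if c then [S [M v = n]]]]]]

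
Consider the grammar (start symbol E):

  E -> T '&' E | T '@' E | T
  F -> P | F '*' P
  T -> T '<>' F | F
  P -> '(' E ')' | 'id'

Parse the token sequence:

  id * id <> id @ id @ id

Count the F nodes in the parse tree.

5

[E [T [T [F [F [P id]] * [P id]]] <> [F [P id]]] @ [E [T [F [P id]]] @ [E [T [F [P id]]]]]]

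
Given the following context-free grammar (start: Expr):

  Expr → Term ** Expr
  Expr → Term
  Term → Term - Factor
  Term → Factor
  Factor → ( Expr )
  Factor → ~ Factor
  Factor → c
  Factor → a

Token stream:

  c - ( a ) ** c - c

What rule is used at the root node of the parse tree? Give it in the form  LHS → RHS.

Expr → Term ** Expr

[Expr [Term [Term [Factor c]] - [Factor ( [Expr [Term [Factor a]]] )]] ** [Expr [Term [Term [Factor c]] - [Factor c]]]]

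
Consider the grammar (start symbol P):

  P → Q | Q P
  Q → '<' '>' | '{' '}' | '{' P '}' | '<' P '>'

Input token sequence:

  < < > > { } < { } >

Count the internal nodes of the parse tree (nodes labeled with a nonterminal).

[P [Q < [P [Q < >]] >] [P [Q { }] [P [Q < [P [Q { }]] >]]]]

10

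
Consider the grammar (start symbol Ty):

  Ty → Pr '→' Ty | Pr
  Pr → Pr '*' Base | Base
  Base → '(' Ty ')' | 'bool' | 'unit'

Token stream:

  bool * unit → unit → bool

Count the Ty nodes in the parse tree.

3

[Ty [Pr [Pr [Base bool]] * [Base unit]] → [Ty [Pr [Base unit]] → [Ty [Pr [Base bool]]]]]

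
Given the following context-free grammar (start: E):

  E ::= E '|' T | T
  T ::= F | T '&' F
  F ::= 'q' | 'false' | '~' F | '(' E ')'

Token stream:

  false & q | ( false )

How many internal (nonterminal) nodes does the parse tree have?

11

[E [E [T [T [F false]] & [F q]]] | [T [F ( [E [T [F false]]] )]]]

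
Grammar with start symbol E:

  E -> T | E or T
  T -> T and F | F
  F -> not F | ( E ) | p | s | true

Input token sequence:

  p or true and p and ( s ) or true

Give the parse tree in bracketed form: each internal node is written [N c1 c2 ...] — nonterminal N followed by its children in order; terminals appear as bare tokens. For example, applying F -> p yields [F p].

[E [E [E [T [F p]]] or [T [T [T [F true]] and [F p]] and [F ( [E [T [F s]]] )]]] or [T [F true]]]

E
E or T
E or T or T
T or T or T
F or T or T
p or T or T
p or T and F or T
p or T and F and F or T
p or F and F and F or T
p or true and F and F or T
p or true and p and F or T
p or true and p and ( E ) or T
p or true and p and ( T ) or T
p or true and p and ( F ) or T
p or true and p and ( s ) or T
p or true and p and ( s ) or F
p or true and p and ( s ) or true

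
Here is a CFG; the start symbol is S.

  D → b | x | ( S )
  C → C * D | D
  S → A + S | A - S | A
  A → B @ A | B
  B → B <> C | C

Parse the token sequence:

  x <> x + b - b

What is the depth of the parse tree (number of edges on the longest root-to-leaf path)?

7

[S [A [B [B [C [D x]]] <> [C [D x]]]] + [S [A [B [C [D b]]]] - [S [A [B [C [D b]]]]]]]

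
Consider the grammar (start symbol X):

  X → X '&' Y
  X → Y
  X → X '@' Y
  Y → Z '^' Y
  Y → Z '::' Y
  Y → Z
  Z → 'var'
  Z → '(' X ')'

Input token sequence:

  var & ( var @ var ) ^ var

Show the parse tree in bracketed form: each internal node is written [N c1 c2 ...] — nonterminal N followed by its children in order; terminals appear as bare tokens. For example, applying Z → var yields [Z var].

[X [X [Y [Z var]]] & [Y [Z ( [X [X [Y [Z var]]] @ [Y [Z var]]] )] ^ [Y [Z var]]]]

X
X & Y
Y & Y
Z & Y
var & Y
var & Z ^ Y
var & ( X ) ^ Y
var & ( X @ Y ) ^ Y
var & ( Y @ Y ) ^ Y
var & ( Z @ Y ) ^ Y
var & ( var @ Y ) ^ Y
var & ( var @ Z ) ^ Y
var & ( var @ var ) ^ Y
var & ( var @ var ) ^ Z
var & ( var @ var ) ^ var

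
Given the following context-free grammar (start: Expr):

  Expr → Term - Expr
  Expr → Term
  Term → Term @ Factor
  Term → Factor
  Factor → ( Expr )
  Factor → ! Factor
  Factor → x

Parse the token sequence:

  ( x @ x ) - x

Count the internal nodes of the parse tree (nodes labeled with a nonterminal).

11

[Expr [Term [Factor ( [Expr [Term [Term [Factor x]] @ [Factor x]]] )]] - [Expr [Term [Factor x]]]]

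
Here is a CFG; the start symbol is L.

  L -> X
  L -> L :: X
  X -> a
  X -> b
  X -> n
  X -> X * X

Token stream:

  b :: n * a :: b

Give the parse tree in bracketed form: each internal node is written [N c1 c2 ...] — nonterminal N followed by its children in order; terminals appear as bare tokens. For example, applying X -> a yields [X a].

[L [L [L [X b]] :: [X [X n] * [X a]]] :: [X b]]

L
L :: X
L :: X :: X
X :: X :: X
b :: X :: X
b :: X * X :: X
b :: n * X :: X
b :: n * a :: X
b :: n * a :: b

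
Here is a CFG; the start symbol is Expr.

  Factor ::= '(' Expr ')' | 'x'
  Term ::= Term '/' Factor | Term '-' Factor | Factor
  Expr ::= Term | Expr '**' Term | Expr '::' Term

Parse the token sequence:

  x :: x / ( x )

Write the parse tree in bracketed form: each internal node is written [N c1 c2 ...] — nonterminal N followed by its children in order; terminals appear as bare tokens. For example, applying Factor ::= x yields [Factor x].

[Expr [Expr [Term [Factor x]]] :: [Term [Term [Factor x]] / [Factor ( [Expr [Term [Factor x]]] )]]]

Expr
Expr :: Term
Term :: Term
Factor :: Term
x :: Term
x :: Term / Factor
x :: Factor / Factor
x :: x / Factor
x :: x / ( Expr )
x :: x / ( Term )
x :: x / ( Factor )
x :: x / ( x )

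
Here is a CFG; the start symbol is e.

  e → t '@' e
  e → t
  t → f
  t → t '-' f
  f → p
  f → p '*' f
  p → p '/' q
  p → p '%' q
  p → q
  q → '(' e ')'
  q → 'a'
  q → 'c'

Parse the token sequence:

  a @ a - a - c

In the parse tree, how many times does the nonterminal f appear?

4

[e [t [f [p [q a]]]] @ [e [t [t [t [f [p [q a]]]] - [f [p [q a]]]] - [f [p [q c]]]]]]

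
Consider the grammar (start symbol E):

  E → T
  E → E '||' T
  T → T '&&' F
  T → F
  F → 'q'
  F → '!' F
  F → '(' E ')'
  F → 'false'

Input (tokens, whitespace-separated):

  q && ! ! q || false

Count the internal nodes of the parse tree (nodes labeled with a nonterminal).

[E [E [T [T [F q]] && [F ! [F ! [F q]]]]] || [T [F false]]]

10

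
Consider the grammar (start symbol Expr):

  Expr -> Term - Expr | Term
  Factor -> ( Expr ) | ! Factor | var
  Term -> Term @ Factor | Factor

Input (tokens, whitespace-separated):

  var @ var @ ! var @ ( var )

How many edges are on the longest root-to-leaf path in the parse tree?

[Expr [Term [Term [Term [Term [Factor var]] @ [Factor var]] @ [Factor ! [Factor var]]] @ [Factor ( [Expr [Term [Factor var]]] )]]]

6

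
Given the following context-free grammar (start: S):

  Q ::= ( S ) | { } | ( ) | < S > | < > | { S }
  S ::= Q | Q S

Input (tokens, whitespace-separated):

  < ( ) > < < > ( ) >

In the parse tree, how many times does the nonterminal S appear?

5

[S [Q < [S [Q ( )]] >] [S [Q < [S [Q < >] [S [Q ( )]]] >]]]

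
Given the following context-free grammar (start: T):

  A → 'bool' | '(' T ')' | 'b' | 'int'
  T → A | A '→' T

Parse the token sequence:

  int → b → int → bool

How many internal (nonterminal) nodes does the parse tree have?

8

[T [A int] → [T [A b] → [T [A int] → [T [A bool]]]]]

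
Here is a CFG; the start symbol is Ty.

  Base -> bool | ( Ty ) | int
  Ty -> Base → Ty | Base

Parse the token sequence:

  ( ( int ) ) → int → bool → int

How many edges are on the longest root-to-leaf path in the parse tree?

6

[Ty [Base ( [Ty [Base ( [Ty [Base int]] )]] )] → [Ty [Base int] → [Ty [Base bool] → [Ty [Base int]]]]]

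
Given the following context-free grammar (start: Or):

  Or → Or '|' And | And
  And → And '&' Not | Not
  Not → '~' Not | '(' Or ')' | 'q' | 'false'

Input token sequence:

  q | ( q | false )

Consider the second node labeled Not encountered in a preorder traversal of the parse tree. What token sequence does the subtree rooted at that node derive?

[Or [Or [And [Not q]]] | [And [Not ( [Or [Or [And [Not q]]] | [And [Not false]]] )]]]

( q | false )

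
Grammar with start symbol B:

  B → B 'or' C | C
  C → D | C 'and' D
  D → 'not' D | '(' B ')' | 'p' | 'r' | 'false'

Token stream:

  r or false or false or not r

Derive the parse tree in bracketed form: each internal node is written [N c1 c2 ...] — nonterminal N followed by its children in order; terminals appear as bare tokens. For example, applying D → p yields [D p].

[B [B [B [B [C [D r]]] or [C [D false]]] or [C [D false]]] or [C [D not [D r]]]]

B
B or C
B or C or C
B or C or C or C
C or C or C or C
D or C or C or C
r or C or C or C
r or D or C or C
r or false or C or C
r or false or D or C
r or false or false or C
r or false or false or D
r or false or false or not D
r or false or false or not r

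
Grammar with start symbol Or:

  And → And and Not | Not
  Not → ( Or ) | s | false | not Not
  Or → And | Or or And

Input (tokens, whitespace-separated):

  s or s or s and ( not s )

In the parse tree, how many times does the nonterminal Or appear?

4

[Or [Or [Or [And [Not s]]] or [And [Not s]]] or [And [And [Not s]] and [Not ( [Or [And [Not not [Not s]]]] )]]]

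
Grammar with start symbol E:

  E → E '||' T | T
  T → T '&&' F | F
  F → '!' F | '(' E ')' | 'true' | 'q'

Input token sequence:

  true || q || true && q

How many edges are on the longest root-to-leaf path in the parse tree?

5

[E [E [E [T [F true]]] || [T [F q]]] || [T [T [F true]] && [F q]]]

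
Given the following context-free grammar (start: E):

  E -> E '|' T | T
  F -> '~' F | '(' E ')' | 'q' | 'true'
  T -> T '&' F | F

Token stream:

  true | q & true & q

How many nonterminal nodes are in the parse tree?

[E [E [T [F true]]] | [T [T [T [F q]] & [F true]] & [F q]]]

10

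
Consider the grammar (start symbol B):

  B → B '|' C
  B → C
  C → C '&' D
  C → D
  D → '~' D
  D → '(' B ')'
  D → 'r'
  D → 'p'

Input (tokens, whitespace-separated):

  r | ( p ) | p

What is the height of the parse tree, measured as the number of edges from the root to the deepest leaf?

7

[B [B [B [C [D r]]] | [C [D ( [B [C [D p]]] )]]] | [C [D p]]]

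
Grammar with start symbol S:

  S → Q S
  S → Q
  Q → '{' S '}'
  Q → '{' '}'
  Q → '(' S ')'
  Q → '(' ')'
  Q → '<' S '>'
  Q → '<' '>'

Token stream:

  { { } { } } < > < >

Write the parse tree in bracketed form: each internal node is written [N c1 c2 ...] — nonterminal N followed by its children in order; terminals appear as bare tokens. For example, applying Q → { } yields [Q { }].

[S [Q { [S [Q { }] [S [Q { }]]] }] [S [Q < >] [S [Q < >]]]]

S
Q S
{ S } S
{ Q S } S
{ { } S } S
{ { } Q } S
{ { } { } } S
{ { } { } } Q S
{ { } { } } < > S
{ { } { } } < > Q
{ { } { } } < > < >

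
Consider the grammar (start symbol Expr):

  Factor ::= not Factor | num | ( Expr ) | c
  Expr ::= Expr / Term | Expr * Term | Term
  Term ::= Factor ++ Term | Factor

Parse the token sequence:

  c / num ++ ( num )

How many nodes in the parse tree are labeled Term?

4

[Expr [Expr [Term [Factor c]]] / [Term [Factor num] ++ [Term [Factor ( [Expr [Term [Factor num]]] )]]]]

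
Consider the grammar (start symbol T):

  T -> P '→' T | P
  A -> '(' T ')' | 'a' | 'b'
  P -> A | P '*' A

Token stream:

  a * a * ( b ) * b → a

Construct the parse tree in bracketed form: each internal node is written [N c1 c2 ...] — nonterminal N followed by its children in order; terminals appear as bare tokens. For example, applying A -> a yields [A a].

T
P → T
P * A → T
P * A * A → T
P * A * A * A → T
A * A * A * A → T
a * A * A * A → T
a * a * A * A → T
a * a * ( T ) * A → T
a * a * ( P ) * A → T
a * a * ( A ) * A → T
a * a * ( b ) * A → T
a * a * ( b ) * b → T
a * a * ( b ) * b → P
a * a * ( b ) * b → A
a * a * ( b ) * b → a

[T [P [P [P [P [A a]] * [A a]] * [A ( [T [P [A b]]] )]] * [A b]] → [T [P [A a]]]]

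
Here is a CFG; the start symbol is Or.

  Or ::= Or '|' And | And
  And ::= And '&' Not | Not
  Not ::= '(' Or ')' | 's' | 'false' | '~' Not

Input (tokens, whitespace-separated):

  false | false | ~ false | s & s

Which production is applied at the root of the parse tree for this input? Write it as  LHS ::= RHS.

Or ::= Or '|' And

[Or [Or [Or [Or [And [Not false]]] | [And [Not false]]] | [And [Not ~ [Not false]]]] | [And [And [Not s]] & [Not s]]]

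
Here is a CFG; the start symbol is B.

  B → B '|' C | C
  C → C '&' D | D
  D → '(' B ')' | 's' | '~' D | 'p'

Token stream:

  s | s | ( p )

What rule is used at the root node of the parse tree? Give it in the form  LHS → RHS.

B → B '|' C

[B [B [B [C [D s]]] | [C [D s]]] | [C [D ( [B [C [D p]]] )]]]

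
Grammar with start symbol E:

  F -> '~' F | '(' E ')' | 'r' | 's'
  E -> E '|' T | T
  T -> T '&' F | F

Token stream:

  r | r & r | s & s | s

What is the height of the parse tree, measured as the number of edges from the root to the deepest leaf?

[E [E [E [E [T [F r]]] | [T [T [F r]] & [F r]]] | [T [T [F s]] & [F s]]] | [T [F s]]]

6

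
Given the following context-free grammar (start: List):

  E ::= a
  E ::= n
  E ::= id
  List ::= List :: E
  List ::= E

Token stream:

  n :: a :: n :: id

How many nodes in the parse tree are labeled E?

4

[List [List [List [List [E n]] :: [E a]] :: [E n]] :: [E id]]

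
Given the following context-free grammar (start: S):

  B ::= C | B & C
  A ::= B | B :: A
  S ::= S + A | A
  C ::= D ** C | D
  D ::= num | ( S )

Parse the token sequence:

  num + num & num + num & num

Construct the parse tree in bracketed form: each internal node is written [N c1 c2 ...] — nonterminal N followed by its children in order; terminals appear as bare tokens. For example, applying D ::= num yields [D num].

[S [S [S [A [B [C [D num]]]]] + [A [B [B [C [D num]]] & [C [D num]]]]] + [A [B [B [C [D num]]] & [C [D num]]]]]

S
S + A
S + A + A
A + A + A
B + A + A
C + A + A
D + A + A
num + A + A
num + B + A
num + B & C + A
num + C & C + A
num + D & C + A
num + num & C + A
num + num & D + A
num + num & num + A
num + num & num + B
num + num & num + B & C
num + num & num + C & C
num + num & num + D & C
num + num & num + num & C
num + num & num + num & D
num + num & num + num & num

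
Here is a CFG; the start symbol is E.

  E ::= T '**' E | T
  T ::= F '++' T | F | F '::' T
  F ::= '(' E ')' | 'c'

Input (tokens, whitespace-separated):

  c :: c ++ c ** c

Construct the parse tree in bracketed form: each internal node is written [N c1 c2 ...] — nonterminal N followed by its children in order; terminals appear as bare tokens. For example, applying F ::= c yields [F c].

[E [T [F c] :: [T [F c] ++ [T [F c]]]] ** [E [T [F c]]]]

E
T ** E
F :: T ** E
c :: T ** E
c :: F ++ T ** E
c :: c ++ T ** E
c :: c ++ F ** E
c :: c ++ c ** E
c :: c ++ c ** T
c :: c ++ c ** F
c :: c ++ c ** c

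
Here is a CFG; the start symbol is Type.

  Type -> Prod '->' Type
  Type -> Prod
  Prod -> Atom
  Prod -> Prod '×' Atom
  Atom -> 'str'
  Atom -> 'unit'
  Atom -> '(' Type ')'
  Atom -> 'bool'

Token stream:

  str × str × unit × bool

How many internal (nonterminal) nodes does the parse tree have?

[Type [Prod [Prod [Prod [Prod [Atom str]] × [Atom str]] × [Atom unit]] × [Atom bool]]]

9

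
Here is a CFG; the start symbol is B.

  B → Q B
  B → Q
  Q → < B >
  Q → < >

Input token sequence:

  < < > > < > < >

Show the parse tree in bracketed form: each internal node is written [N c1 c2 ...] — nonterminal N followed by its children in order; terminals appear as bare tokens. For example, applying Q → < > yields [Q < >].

[B [Q < [B [Q < >]] >] [B [Q < >] [B [Q < >]]]]

B
Q B
< B > B
< Q > B
< < > > B
< < > > Q B
< < > > < > B
< < > > < > Q
< < > > < > < >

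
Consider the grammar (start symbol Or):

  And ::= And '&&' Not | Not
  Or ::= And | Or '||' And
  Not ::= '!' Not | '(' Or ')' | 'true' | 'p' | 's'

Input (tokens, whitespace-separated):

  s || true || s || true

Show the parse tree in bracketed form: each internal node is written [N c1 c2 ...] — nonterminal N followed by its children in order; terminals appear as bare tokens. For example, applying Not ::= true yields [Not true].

[Or [Or [Or [Or [And [Not s]]] || [And [Not true]]] || [And [Not s]]] || [And [Not true]]]

Or
Or || And
Or || And || And
Or || And || And || And
And || And || And || And
Not || And || And || And
s || And || And || And
s || Not || And || And
s || true || And || And
s || true || Not || And
s || true || s || And
s || true || s || Not
s || true || s || true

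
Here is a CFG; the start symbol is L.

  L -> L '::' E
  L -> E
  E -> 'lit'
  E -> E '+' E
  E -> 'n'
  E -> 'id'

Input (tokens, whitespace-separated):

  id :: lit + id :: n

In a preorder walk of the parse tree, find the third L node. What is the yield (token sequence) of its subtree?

id

[L [L [L [E id]] :: [E [E lit] + [E id]]] :: [E n]]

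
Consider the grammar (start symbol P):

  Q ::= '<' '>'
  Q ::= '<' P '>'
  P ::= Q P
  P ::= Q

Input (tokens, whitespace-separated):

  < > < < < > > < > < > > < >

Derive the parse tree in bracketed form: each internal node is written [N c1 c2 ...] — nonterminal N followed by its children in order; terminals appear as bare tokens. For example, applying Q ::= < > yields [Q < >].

P
Q P
< > P
< > Q P
< > < P > P
< > < Q P > P
< > < < P > P > P
< > < < Q > P > P
< > < < < > > P > P
< > < < < > > Q P > P
< > < < < > > < > P > P
< > < < < > > < > Q > P
< > < < < > > < > < > > P
< > < < < > > < > < > > Q
< > < < < > > < > < > > < >

[P [Q < >] [P [Q < [P [Q < [P [Q < >]] >] [P [Q < >] [P [Q < >]]]] >] [P [Q < >]]]]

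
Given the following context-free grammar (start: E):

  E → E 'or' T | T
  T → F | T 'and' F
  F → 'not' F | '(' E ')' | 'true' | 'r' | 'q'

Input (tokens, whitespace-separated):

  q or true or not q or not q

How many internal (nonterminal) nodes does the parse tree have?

[E [E [E [E [T [F q]]] or [T [F true]]] or [T [F not [F q]]]] or [T [F not [F q]]]]

14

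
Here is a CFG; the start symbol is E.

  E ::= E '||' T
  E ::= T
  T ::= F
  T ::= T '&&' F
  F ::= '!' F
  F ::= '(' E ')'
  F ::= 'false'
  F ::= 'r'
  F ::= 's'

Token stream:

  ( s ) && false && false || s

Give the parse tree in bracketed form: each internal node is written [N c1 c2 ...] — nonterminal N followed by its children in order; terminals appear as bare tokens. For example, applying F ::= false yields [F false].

[E [E [T [T [T [F ( [E [T [F s]]] )]] && [F false]] && [F false]]] || [T [F s]]]

E
E || T
T || T
T && F || T
T && F && F || T
F && F && F || T
( E ) && F && F || T
( T ) && F && F || T
( F ) && F && F || T
( s ) && F && F || T
( s ) && false && F || T
( s ) && false && false || T
( s ) && false && false || F
( s ) && false && false || s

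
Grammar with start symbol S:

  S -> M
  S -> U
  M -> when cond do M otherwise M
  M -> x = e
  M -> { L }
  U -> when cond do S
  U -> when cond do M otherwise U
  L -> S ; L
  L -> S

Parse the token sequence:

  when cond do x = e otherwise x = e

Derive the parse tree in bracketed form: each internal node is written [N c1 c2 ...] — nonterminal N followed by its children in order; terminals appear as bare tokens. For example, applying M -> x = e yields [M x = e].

S
M
when cond do M otherwise M
when cond do x = e otherwise M
when cond do x = e otherwise x = e

[S [M when cond do [M x = e] otherwise [M x = e]]]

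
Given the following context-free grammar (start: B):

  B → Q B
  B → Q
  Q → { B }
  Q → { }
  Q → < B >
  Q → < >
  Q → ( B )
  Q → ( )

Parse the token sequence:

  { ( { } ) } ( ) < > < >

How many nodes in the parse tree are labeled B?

6

[B [Q { [B [Q ( [B [Q { }]] )]] }] [B [Q ( )] [B [Q < >] [B [Q < >]]]]]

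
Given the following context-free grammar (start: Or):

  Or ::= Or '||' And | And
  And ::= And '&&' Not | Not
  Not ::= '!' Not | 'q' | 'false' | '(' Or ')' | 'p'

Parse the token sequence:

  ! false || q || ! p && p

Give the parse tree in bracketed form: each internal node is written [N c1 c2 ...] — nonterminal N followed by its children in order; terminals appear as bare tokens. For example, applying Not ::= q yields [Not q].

[Or [Or [Or [And [Not ! [Not false]]]] || [And [Not q]]] || [And [And [Not ! [Not p]]] && [Not p]]]

Or
Or || And
Or || And || And
And || And || And
Not || And || And
! Not || And || And
! false || And || And
! false || Not || And
! false || q || And
! false || q || And && Not
! false || q || Not && Not
! false || q || ! Not && Not
! false || q || ! p && Not
! false || q || ! p && p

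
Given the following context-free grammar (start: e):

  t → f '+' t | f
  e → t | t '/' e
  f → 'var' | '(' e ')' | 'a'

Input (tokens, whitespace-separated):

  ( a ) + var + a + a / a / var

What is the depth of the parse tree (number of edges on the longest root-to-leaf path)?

6

[e [t [f ( [e [t [f a]]] )] + [t [f var] + [t [f a] + [t [f a]]]]] / [e [t [f a]] / [e [t [f var]]]]]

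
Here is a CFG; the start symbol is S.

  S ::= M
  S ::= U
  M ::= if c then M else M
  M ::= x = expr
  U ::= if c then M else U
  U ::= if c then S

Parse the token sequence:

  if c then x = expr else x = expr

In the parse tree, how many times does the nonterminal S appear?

[S [M if c then [M x = expr] else [M x = expr]]]

1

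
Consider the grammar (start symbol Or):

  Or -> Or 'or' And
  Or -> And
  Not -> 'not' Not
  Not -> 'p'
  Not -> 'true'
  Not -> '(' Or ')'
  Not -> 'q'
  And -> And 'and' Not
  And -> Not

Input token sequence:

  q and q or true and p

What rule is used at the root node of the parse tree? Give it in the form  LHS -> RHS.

Or -> Or 'or' And

[Or [Or [And [And [Not q]] and [Not q]]] or [And [And [Not true]] and [Not p]]]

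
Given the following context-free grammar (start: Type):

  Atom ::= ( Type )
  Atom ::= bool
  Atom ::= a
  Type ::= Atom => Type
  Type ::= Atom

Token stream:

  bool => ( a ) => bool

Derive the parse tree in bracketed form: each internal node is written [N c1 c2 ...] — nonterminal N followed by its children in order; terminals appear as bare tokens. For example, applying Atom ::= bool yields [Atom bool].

[Type [Atom bool] => [Type [Atom ( [Type [Atom a]] )] => [Type [Atom bool]]]]

Type
Atom => Type
bool => Type
bool => Atom => Type
bool => ( Type ) => Type
bool => ( Atom ) => Type
bool => ( a ) => Type
bool => ( a ) => Atom
bool => ( a ) => bool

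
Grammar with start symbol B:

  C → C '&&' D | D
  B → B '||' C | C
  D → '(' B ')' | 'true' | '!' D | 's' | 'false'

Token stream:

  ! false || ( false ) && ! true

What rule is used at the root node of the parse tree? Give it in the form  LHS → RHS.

B → B '||' C

[B [B [C [D ! [D false]]]] || [C [C [D ( [B [C [D false]]] )]] && [D ! [D true]]]]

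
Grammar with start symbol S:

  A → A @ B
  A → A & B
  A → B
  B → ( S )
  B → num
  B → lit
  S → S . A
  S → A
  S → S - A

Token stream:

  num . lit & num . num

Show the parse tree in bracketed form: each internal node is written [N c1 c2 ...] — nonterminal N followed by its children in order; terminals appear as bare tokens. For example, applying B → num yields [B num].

S
S . A
S . A . A
A . A . A
B . A . A
num . A . A
num . A & B . A
num . B & B . A
num . lit & B . A
num . lit & num . A
num . lit & num . B
num . lit & num . num

[S [S [S [A [B num]]] . [A [A [B lit]] & [B num]]] . [A [B num]]]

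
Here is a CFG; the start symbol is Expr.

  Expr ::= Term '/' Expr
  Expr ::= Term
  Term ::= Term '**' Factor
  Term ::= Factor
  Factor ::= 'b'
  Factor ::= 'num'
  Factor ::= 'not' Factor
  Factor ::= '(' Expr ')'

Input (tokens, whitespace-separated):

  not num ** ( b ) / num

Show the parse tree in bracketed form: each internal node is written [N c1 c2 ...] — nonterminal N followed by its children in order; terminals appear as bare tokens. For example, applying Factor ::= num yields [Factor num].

Expr
Term / Expr
Term ** Factor / Expr
Factor ** Factor / Expr
not Factor ** Factor / Expr
not num ** Factor / Expr
not num ** ( Expr ) / Expr
not num ** ( Term ) / Expr
not num ** ( Factor ) / Expr
not num ** ( b ) / Expr
not num ** ( b ) / Term
not num ** ( b ) / Factor
not num ** ( b ) / num

[Expr [Term [Term [Factor not [Factor num]]] ** [Factor ( [Expr [Term [Factor b]]] )]] / [Expr [Term [Factor num]]]]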